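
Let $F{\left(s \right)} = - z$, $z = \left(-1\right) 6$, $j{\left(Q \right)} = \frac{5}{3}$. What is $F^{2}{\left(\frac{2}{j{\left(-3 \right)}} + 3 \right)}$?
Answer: $36$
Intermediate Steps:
$j{\left(Q \right)} = \frac{5}{3}$ ($j{\left(Q \right)} = 5 \cdot \frac{1}{3} = \frac{5}{3}$)
$z = -6$
$F{\left(s \right)} = 6$ ($F{\left(s \right)} = \left(-1\right) \left(-6\right) = 6$)
$F^{2}{\left(\frac{2}{j{\left(-3 \right)}} + 3 \right)} = 6^{2} = 36$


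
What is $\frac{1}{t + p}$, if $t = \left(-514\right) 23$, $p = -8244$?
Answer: $- \frac{1}{20066} \approx -4.9836 \cdot 10^{-5}$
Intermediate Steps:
$t = -11822$
$\frac{1}{t + p} = \frac{1}{-11822 - 8244} = \frac{1}{-20066} = - \frac{1}{20066}$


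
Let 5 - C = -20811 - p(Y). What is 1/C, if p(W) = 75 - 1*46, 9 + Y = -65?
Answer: 1/20845 ≈ 4.7973e-5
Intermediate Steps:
Y = -74 (Y = -9 - 65 = -74)
p(W) = 29 (p(W) = 75 - 46 = 29)
C = 20845 (C = 5 - (-20811 - 1*29) = 5 - (-20811 - 29) = 5 - 1*(-20840) = 5 + 20840 = 20845)
1/C = 1/20845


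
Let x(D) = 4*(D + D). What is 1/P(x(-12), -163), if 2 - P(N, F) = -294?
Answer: 1/296 ≈ 0.0033784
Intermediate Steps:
x(D) = 8*D (x(D) = 4*(2*D) = 8*D)
P(N, F) = 296 (P(N, F) = 2 - 1*(-294) = 2 + 294 = 296)
1/P(x(-12), -163) = 1/296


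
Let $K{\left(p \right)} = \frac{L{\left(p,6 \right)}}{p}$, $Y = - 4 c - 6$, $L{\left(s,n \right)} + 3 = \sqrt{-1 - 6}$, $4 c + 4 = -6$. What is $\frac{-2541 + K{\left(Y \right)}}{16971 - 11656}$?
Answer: $- \frac{10167}{21260} + \frac{i \sqrt{7}}{21260} \approx -0.47822 + 0.00012445 i$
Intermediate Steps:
$c = - \frac{5}{2}$ ($c = -1 + \frac{1}{4} \left(-6\right) = -1 - \frac{3}{2} = - \frac{5}{2} \approx -2.5$)
$L{\left(s,n \right)} = -3 + i \sqrt{7}$ ($L{\left(s,n \right)} = -3 + \sqrt{-1 - 6} = -3 + \sqrt{-7} = -3 + i \sqrt{7}$)
$Y = 4$ ($Y = \left(-4\right) \left(- \frac{5}{2}\right) - 6 = 10 - 6 = 4$)
$K{\left(p \right)} = \frac{-3 + i \sqrt{7}}{p}$
$\frac{-2541 + K{\left(Y \right)}}{16971 - 11656} = \frac{-2541 + \frac{-3 + i \sqrt{7}}{4}}{16971 - 11656} = \frac{-2541 + \frac{-3 + i \sqrt{7}}{4}}{5315} = \left(-2541 - \left(\frac{3}{4} - \frac{i \sqrt{7}}{4}\right)\right) \frac{1}{5315} = \left(- \frac{10167}{4} + \frac{i \sqrt{7}}{4}\right) \frac{1}{5315} = - \frac{10167}{21260} + \frac{i \sqrt{7}}{21260}$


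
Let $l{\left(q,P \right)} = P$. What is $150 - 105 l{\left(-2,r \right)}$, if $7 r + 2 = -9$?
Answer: $315$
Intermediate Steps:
$r = - \frac{11}{7}$ ($r = - \frac{2}{7} + \frac{1}{7} \left(-9\right) = - \frac{2}{7} - \frac{9}{7} = - \frac{11}{7} \approx -1.5714$)
$150 - 105 l{\left(-2,r \right)} = 150 - -165 = 150 + 165 = 315$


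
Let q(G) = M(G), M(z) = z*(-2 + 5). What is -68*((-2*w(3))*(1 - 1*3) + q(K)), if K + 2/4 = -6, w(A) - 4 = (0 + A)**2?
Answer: -2210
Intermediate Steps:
w(A) = 4 + A**2 (w(A) = 4 + (0 + A)**2 = 4 + A**2)
K = -13/2 (K = -1/2 - 6 = -13/2 ≈ -6.5000)
M(z) = 3*z (M(z) = z*3 = 3*z)
q(G) = 3*G
-68*((-2*w(3))*(1 - 1*3) + q(K)) = -68*((-2*(4 + 3**2))*(1 - 1*3) + 3*(-13/2)) = -68*((-2*(4 + 9))*(1 - 3) - 39/2) = -68*(-2*13*(-2) - 39/2) = -68*(-26*(-2) - 39/2) = -68*(52 - 39/2) = -68*65/2 = -2210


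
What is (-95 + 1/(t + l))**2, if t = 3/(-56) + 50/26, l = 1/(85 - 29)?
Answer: 4212139801/471969 ≈ 8924.6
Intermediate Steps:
l = 1/56 ≈ 0.017857
t = 1361/728 (t = 3*(-1/56) + 50*(1/26) = -3/56 + 25/13 = 1361/728 ≈ 1.8695)
(-95 + 1/(t + l))**2 = (-95 + 1/(1361/728 + 1/56))**2 = (-95 + 1/(687/364))**2 = (-95 + 364/687)**2 = (-64901/687)**2 = 4212139801/471969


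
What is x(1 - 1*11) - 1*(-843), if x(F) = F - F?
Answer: 843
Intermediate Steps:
x(F) = 0
x(1 - 1*11) - 1*(-843) = 0 - 1*(-843) = 0 + 843 = 843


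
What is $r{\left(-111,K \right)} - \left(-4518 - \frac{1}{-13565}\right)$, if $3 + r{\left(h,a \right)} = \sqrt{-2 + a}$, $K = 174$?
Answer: $\frac{61245974}{13565} + 2 \sqrt{43} \approx 4528.1$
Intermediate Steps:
$r{\left(h,a \right)} = -3 + \sqrt{-2 + a}$
$r{\left(-111,K \right)} - \left(-4518 - \frac{1}{-13565}\right) = \left(-3 + \sqrt{-2 + 174}\right) - \left(-4518 - \frac{1}{-13565}\right) = \left(-3 + \sqrt{172}\right) - \left(-4518 - - \frac{1}{13565}\right) = \left(-3 + 2 \sqrt{43}\right) - \left(-4518 + \frac{1}{13565}\right) = \left(-3 + 2 \sqrt{43}\right) - - \frac{61286669}{13565} = \left(-3 + 2 \sqrt{43}\right) + \frac{61286669}{13565} = \frac{61245974}{13565} + 2 \sqrt{43}$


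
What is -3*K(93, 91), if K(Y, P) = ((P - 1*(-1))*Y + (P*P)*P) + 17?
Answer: -2286432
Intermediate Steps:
K(Y, P) = 17 + P³ + Y*(1 + P) (K(Y, P) = ((P + 1)*Y + P²*P) + 17 = ((1 + P)*Y + P³) + 17 = (Y*(1 + P) + P³) + 17 = (P³ + Y*(1 + P)) + 17 = 17 + P³ + Y*(1 + P))
-3*K(93, 91) = -3*(17 + 93 + 91³ + 91*93) = -3*(17 + 93 + 753571 + 8463) = -3*762144 = -2286432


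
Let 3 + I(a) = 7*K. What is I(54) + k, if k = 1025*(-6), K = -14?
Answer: -6251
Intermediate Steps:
k = -6150
I(a) = -101 (I(a) = -3 + 7*(-14) = -3 - 98 = -101)
I(54) + k = -101 - 6150 = -6251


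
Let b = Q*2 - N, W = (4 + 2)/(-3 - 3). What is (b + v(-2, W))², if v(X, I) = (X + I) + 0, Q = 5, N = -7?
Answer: 196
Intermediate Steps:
W = -1 (W = 6/(-6) = 6*(-⅙) = -1)
v(X, I) = I + X (v(X, I) = (I + X) + 0 = I + X)
b = 17 (b = 5*2 - 1*(-7) = 10 + 7 = 17)
(b + v(-2, W))² = (17 + (-1 - 2))² = (17 - 3)² = 14² = 196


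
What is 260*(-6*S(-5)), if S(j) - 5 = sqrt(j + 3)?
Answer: -7800 - 1560*I*sqrt(2) ≈ -7800.0 - 2206.2*I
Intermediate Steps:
S(j) = 5 + sqrt(3 + j) (S(j) = 5 + sqrt(j + 3) = 5 + sqrt(3 + j))
260*(-6*S(-5)) = 260*(-6*(5 + sqrt(3 - 5))) = 260*(-6*(5 + sqrt(-2))) = 260*(-6*(5 + I*sqrt(2))) = 260*(-30 - 6*I*sqrt(2)) = -7800 - 1560*I*sqrt(2)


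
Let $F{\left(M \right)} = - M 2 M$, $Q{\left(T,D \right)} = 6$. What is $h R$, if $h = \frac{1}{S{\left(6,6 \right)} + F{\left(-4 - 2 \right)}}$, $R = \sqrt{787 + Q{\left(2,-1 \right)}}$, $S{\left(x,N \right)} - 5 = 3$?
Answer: $- \frac{\sqrt{793}}{64} \approx -0.44$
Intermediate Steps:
$S{\left(x,N \right)} = 8$ ($S{\left(x,N \right)} = 5 + 3 = 8$)
$R = \sqrt{793}$ ($R = \sqrt{787 + 6} = \sqrt{793} \approx 28.16$)
$F{\left(M \right)} = - 2 M^{2}$ ($F{\left(M \right)} = - 2 M M = - 2 M^{2}$)
$h = - \frac{1}{64}$ ($h = \frac{1}{8 - 2 \left(-4 - 2\right)^{2}} = \frac{1}{8 - 2 \left(-6\right)^{2}} = \frac{1}{8 - 72} = \frac{1}{-64} = - \frac{1}{64} \approx -0.015625$)
$h R = - \frac{\sqrt{793}}{64}$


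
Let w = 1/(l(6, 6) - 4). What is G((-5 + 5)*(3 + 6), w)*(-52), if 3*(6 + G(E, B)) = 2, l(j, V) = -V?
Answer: 832/3 ≈ 277.33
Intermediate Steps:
w = -⅒ (w = 1/(-1*6 - 4) = 1/(-6 - 4) = 1/(-10) = -⅒ ≈ -0.10000)
G(E, B) = -16/3 (G(E, B) = -6 + (⅓)*2 = -6 + ⅔ = -16/3)
G((-5 + 5)*(3 + 6), w)*(-52) = -16/3*(-52) = 832/3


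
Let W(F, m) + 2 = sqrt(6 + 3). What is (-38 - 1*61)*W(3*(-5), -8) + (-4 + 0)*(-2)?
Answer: -91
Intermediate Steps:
W(F, m) = 1 (W(F, m) = -2 + sqrt(6 + 3) = -2 + sqrt(9) = -2 + 3 = 1)
(-38 - 1*61)*W(3*(-5), -8) + (-4 + 0)*(-2) = (-38 - 1*61)*1 + (-4 + 0)*(-2) = (-38 - 61)*1 - 4*(-2) = -99*1 + 8 = -99 + 8 = -91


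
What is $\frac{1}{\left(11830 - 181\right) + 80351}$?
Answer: $\frac{1}{92000} \approx 1.087 \cdot 10^{-5}$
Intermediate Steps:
$\frac{1}{\left(11830 - 181\right) + 80351} = \frac{1}{11649 + 80351} = \frac{1}{92000}$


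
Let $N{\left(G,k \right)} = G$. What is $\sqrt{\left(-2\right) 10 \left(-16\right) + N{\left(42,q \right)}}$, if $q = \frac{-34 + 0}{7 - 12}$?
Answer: $\sqrt{362} \approx 19.026$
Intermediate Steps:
$q = \frac{34}{5}$ ($q = - \frac{34}{-5} = \left(-34\right) \left(- \frac{1}{5}\right) = \frac{34}{5} \approx 6.8$)
$\sqrt{\left(-2\right) 10 \left(-16\right) + N{\left(42,q \right)}} = \sqrt{\left(-2\right) 10 \left(-16\right) + 42} = \sqrt{\left(-20\right) \left(-16\right) + 42} = \sqrt{320 + 42} = \sqrt{362}$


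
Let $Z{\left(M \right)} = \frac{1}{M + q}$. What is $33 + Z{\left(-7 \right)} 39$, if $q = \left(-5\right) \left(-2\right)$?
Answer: $46$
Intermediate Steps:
$q = 10$
$Z{\left(M \right)} = \frac{1}{10 + M}$ ($Z{\left(M \right)} = \frac{1}{M + 10} = \frac{1}{10 + M}$)
$33 + Z{\left(-7 \right)} 39 = 33 + \frac{1}{10 - 7} \cdot 39 = 33 + \frac{1}{3} \cdot 39 = 33 + 13 = 46$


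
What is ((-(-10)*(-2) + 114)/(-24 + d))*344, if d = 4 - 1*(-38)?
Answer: 16168/9 ≈ 1796.4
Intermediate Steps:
d = 42 (d = 4 + 38 = 42)
((-(-10)*(-2) + 114)/(-24 + d))*344 = ((-(-10)*(-2) + 114)/(-24 + 42))*344 = ((-10*2 + 114)/18)*344 = ((-20 + 114)*(1/18))*344 = (94*(1/18))*344 = (47/9)*344 = 16168/9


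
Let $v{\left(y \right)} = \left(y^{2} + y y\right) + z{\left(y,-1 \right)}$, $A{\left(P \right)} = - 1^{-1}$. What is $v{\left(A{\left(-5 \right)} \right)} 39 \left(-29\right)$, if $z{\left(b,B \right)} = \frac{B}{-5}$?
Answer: $- \frac{12441}{5} \approx -2488.2$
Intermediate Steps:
$z{\left(b,B \right)} = - \frac{B}{5}$ ($z{\left(b,B \right)} = B \left(- \frac{1}{5}\right) = - \frac{B}{5}$)
$A{\left(P \right)} = -1$ ($A{\left(P \right)} = \left(-1\right) 1 = -1$)
$v{\left(y \right)} = \frac{1}{5} + 2 y^{2}$ ($v{\left(y \right)} = \left(y^{2} + y y\right) - - \frac{1}{5} = \left(y^{2} + y^{2}\right) + \frac{1}{5} = 2 y^{2} + \frac{1}{5} = \frac{1}{5} + 2 y^{2}$)
$v{\left(A{\left(-5 \right)} \right)} 39 \left(-29\right) = \left(\frac{1}{5} + 2 \left(-1\right)^{2}\right) 39 \left(-29\right) = \left(\frac{1}{5} + 2 \cdot 1\right) 39 \left(-29\right) = \left(\frac{1}{5} + 2\right) 39 \left(-29\right) = \frac{11}{5} \cdot 39 \left(-29\right) = \frac{429}{5} \left(-29\right) = - \frac{12441}{5}$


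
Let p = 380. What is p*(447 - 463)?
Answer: -6080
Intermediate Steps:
p*(447 - 463) = 380*(447 - 463) = 380*(-16) = -6080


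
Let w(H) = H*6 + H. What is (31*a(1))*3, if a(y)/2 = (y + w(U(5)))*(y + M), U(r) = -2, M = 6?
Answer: -16926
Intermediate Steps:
w(H) = 7*H (w(H) = 6*H + H = 7*H)
a(y) = 2*(-14 + y)*(6 + y) (a(y) = 2*((y + 7*(-2))*(y + 6)) = 2*((y - 14)*(6 + y)) = 2*((-14 + y)*(6 + y)) = 2*(-14 + y)*(6 + y))
(31*a(1))*3 = (31*(-168 - 16*1 + 2*1**2))*3 = (31*(-168 - 16 + 2*1))*3 = (31*(-168 - 16 + 2))*3 = (31*(-182))*3 = -5642*3 = -16926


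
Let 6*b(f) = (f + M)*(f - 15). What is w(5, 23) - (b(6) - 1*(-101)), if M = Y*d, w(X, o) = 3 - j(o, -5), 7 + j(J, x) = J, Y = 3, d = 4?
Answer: -87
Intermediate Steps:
j(J, x) = -7 + J
w(X, o) = 10 - o (w(X, o) = 3 - (-7 + o) = 3 + (7 - o) = 10 - o)
M = 12 (M = 3*4 = 12)
b(f) = (-15 + f)*(12 + f)/6 (b(f) = ((f + 12)*(f - 15))/6 = ((12 + f)*(-15 + f))/6 = ((-15 + f)*(12 + f))/6 = (-15 + f)*(12 + f)/6)
w(5, 23) - (b(6) - 1*(-101)) = (10 - 1*23) - ((-30 - ½*6 + (⅙)*6²) - 1*(-101)) = (10 - 23) - ((-30 - 3 + (⅙)*36) + 101) = -13 - ((-30 - 3 + 6) + 101) = -13 - (-27 + 101) = -13 - 1*74 = -13 - 74 = -87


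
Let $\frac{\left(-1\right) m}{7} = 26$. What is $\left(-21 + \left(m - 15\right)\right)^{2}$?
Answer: $47524$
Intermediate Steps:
$m = -182$ ($m = \left(-7\right) 26 = -182$)
$\left(-21 + \left(m - 15\right)\right)^{2} = \left(-21 - 197\right)^{2} = \left(-218\right)^{2} = 47524$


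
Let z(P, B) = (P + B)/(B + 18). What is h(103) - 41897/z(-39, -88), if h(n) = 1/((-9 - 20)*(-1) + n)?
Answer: -387128153/16764 ≈ -23093.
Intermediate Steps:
z(P, B) = (B + P)/(18 + B)
h(n) = 1/(29 + n) (h(n) = 1/(-29*(-1) + n) = 1/(29 + n))
h(103) - 41897/z(-39, -88) = 1/(29 + 103) - 41897*(18 - 88)/(-88 - 39) = 1/132 - 41897/(-127/(-70)) = 1/132 - 41897/((-1/70*(-127))) = 1/132 - 41897/127/70 = 1/132 - 41897*70/127 = 1/132 - 2932790/127 = -387128153/16764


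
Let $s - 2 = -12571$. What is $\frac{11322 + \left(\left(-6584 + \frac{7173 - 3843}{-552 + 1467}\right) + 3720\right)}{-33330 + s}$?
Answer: $- \frac{516160}{2799839} \approx -0.18435$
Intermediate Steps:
$s = -12569$ ($s = 2 - 12571 = -12569$)
$\frac{11322 + \left(\left(-6584 + \frac{7173 - 3843}{-552 + 1467}\right) + 3720\right)}{-33330 + s} = \frac{11322 + \left(\left(-6584 + \frac{7173 - 3843}{-552 + 1467}\right) + 3720\right)}{-33330 - 12569} = \frac{11322 + \left(\left(-6584 + \frac{3330}{915}\right) + 3720\right)}{-45899} = \left(11322 + \left(\left(-6584 + 3330 \cdot \frac{1}{915}\right) + 3720\right)\right) \left(- \frac{1}{45899}\right) = \left(11322 + \left(\left(-6584 + \frac{222}{61}\right) + 3720\right)\right) \left(- \frac{1}{45899}\right) = \left(11322 + \left(- \frac{401402}{61} + 3720\right)\right) \left(- \frac{1}{45899}\right) = \left(11322 - \frac{174482}{61}\right) \left(- \frac{1}{45899}\right) = \frac{516160}{61} \left(- \frac{1}{45899}\right) = - \frac{516160}{2799839}$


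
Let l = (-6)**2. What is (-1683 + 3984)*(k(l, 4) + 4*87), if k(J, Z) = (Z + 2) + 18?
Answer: 855972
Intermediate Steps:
l = 36
k(J, Z) = 20 + Z (k(J, Z) = (2 + Z) + 18 = 20 + Z)
(-1683 + 3984)*(k(l, 4) + 4*87) = (-1683 + 3984)*((20 + 4) + 4*87) = 2301*(24 + 348) = 2301*372 = 855972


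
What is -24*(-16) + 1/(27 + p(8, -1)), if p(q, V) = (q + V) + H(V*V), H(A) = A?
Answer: 13441/35 ≈ 384.03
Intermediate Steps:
p(q, V) = V + q + V**2 (p(q, V) = (q + V) + V*V = (V + q) + V**2 = V + q + V**2)
-24*(-16) + 1/(27 + p(8, -1)) = -24*(-16) + 1/(27 + (-1 + 8 + (-1)**2)) = 384 + 1/(27 + (-1 + 8 + 1)) = 384 + 1/(27 + 8) = 384 + 1/35 = 13441/35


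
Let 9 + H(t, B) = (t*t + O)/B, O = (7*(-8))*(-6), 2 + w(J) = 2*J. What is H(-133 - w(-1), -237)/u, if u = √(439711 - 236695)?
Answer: -3185*√50754/4009566 ≈ -0.17896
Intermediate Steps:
w(J) = -2 + 2*J
O = 336 (O = -56*(-6) = 336)
u = 2*√50754 (u = √203016 = 2*√50754 ≈ 450.57)
H(t, B) = -9 + (336 + t²)/B (H(t, B) = -9 + (t*t + 336)/B = -9 + (t² + 336)/B = -9 + (336 + t²)/B)
H(-133 - w(-1), -237)/u = ((336 + (-133 - (-2 + 2*(-1)))² - 9*(-237))/(-237))/((2*√50754)) = (-(336 + (-133 - (-2 - 2))² + 2133)/237)*(√50754/101508) = (-(336 + (-133 - 1*(-4))² + 2133)/237)*(√50754/101508) = (-(336 + (-133 + 4)² + 2133)/237)*(√50754/101508) = (-(336 + (-129)² + 2133)/237)*(√50754/101508) = (-(336 + 16641 + 2133)/237)*(√50754/101508) = (-1/237*19110)*(√50754/101508) = -3185*√50754/4009566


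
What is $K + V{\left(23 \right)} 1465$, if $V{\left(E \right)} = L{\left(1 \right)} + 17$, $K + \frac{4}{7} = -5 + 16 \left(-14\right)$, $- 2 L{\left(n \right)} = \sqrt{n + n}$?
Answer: $\frac{172728}{7} - \frac{1465 \sqrt{2}}{2} \approx 23640.0$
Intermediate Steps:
$L{\left(n \right)} = - \frac{\sqrt{2} \sqrt{n}}{2}$ ($L{\left(n \right)} = - \frac{\sqrt{n + n}}{2} = - \frac{\sqrt{2 n}}{2} = - \frac{\sqrt{2} \sqrt{n}}{2}$)
$K = - \frac{1607}{7}$ ($K = - \frac{4}{7} + \left(-5 + 16 \left(-14\right)\right) = - \frac{4}{7} - 229 = - \frac{1607}{7} \approx -229.57$)
$V{\left(E \right)} = 17 - \frac{\sqrt{2}}{2}$ ($V{\left(E \right)} = - \frac{\sqrt{2} \sqrt{1}}{2} + 17 = \left(- \frac{1}{2}\right) \sqrt{2} \cdot 1 + 17 = - \frac{\sqrt{2}}{2} + 17 = 17 - \frac{\sqrt{2}}{2}$)
$K + V{\left(23 \right)} 1465 = - \frac{1607}{7} + \left(17 - \frac{\sqrt{2}}{2}\right) 1465 = - \frac{1607}{7} + \left(24905 - \frac{1465 \sqrt{2}}{2}\right) = \frac{172728}{7} - \frac{1465 \sqrt{2}}{2}$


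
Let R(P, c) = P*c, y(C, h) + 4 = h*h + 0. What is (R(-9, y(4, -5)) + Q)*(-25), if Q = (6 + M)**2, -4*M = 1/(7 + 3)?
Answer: 245279/64 ≈ 3832.5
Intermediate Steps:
y(C, h) = -4 + h**2 (y(C, h) = -4 + (h*h + 0) = -4 + (h**2 + 0) = -4 + h**2)
M = -1/40 (M = -1/(4*(7 + 3)) = -1/4/10 = -1/4*1/10 = -1/40 ≈ -0.025000)
Q = 57121/1600 (Q = (6 - 1/40)**2 = (239/40)**2 = 57121/1600 ≈ 35.701)
(R(-9, y(4, -5)) + Q)*(-25) = (-9*(-4 + (-5)**2) + 57121/1600)*(-25) = (-9*(-4 + 25) + 57121/1600)*(-25) = (-9*21 + 57121/1600)*(-25) = (-189 + 57121/1600)*(-25) = -245279/1600*(-25) = 245279/64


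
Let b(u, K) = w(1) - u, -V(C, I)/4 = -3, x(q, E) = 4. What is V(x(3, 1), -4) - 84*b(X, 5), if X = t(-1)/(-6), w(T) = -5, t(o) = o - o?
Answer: 432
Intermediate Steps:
t(o) = 0
V(C, I) = 12 (V(C, I) = -4*(-3) = 12)
X = 0 (X = 0/(-6) = 0*(-⅙) = 0)
b(u, K) = -5 - u
V(x(3, 1), -4) - 84*b(X, 5) = 12 - 84*(-5 - 1*0) = 12 - 84*(-5 + 0) = 12 - 84*(-5) = 12 + 420 = 432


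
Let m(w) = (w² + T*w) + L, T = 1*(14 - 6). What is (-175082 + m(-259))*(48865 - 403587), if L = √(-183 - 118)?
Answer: 39045314706 - 354722*I*√301 ≈ 3.9045e+10 - 6.1542e+6*I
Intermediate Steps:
T = 8 (T = 1*8 = 8)
L = I*√301 (L = √(-301) = I*√301 ≈ 17.349*I)
m(w) = w² + 8*w + I*√301 (m(w) = (w² + 8*w) + I*√301 = w² + 8*w + I*√301)
(-175082 + m(-259))*(48865 - 403587) = (-175082 + ((-259)² + 8*(-259) + I*√301))*(48865 - 403587) = (-175082 + (67081 - 2072 + I*√301))*(-354722) = (-175082 + (65009 + I*√301))*(-354722) = (-110073 + I*√301)*(-354722) = 39045314706 - 354722*I*√301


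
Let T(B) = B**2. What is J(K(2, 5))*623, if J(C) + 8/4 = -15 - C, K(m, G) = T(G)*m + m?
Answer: -42987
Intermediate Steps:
K(m, G) = m + m*G**2 (K(m, G) = G**2*m + m = m*G**2 + m = m + m*G**2)
J(C) = -17 - C (J(C) = -2 + (-15 - C) = -17 - C)
J(K(2, 5))*623 = (-17 - 2*(1 + 5**2))*623 = (-17 - 2*(1 + 25))*623 = (-17 - 2*26)*623 = (-17 - 1*52)*623 = (-17 - 52)*623 = -69*623 = -42987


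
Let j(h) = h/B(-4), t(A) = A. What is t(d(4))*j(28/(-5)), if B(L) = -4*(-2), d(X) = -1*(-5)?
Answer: -7/2 ≈ -3.5000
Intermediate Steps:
d(X) = 5
B(L) = 8
j(h) = h/8
t(d(4))*j(28/(-5)) = 5*((28/(-5))/8) = 5*((28*(-⅕))/8) = 5*((⅛)*(-28/5)) = 5*(-7/10) = -7/2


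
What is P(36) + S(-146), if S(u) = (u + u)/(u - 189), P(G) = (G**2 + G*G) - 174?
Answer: 810322/335 ≈ 2418.9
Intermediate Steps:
P(G) = -174 + 2*G**2 (P(G) = (G**2 + G**2) - 174 = 2*G**2 - 174 = -174 + 2*G**2)
S(u) = 2*u/(-189 + u) (S(u) = (2*u)/(-189 + u) = 2*u/(-189 + u))
P(36) + S(-146) = (-174 + 2*36**2) + 2*(-146)/(-189 - 146) = (-174 + 2*1296) + 2*(-146)/(-335) = (-174 + 2592) + 2*(-146)*(-1/335) = 2418 + 292/335 = 810322/335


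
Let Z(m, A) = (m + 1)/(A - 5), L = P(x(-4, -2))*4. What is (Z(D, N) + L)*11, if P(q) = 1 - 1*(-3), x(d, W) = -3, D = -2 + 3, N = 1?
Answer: 341/2 ≈ 170.50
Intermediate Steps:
D = 1
P(q) = 4 (P(q) = 1 + 3 = 4)
L = 16 (L = 4*4 = 16)
Z(m, A) = (1 + m)/(-5 + A)
(Z(D, N) + L)*11 = ((1 + 1)/(-5 + 1) + 16)*11 = (2/(-4) + 16)*11 = (-¼*2 + 16)*11 = (-½ + 16)*11 = (31/2)*11 = 341/2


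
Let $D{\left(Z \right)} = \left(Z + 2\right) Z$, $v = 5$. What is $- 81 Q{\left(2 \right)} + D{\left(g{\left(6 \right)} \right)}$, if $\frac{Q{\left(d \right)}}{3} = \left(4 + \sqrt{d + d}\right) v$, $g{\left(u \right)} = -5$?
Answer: $-7275$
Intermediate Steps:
$D{\left(Z \right)} = Z \left(2 + Z\right)$ ($D{\left(Z \right)} = \left(2 + Z\right) Z = Z \left(2 + Z\right)$)
$Q{\left(d \right)} = 60 + 15 \sqrt{2} \sqrt{d}$ ($Q{\left(d \right)} = 3 \left(4 + \sqrt{d + d}\right) 5 = 3 \left(4 + \sqrt{2 d}\right) 5 = 3 \left(4 + \sqrt{2} \sqrt{d}\right) 5 = 3 \left(20 + 5 \sqrt{2} \sqrt{d}\right) = 60 + 15 \sqrt{2} \sqrt{d}$)
$- 81 Q{\left(2 \right)} + D{\left(g{\left(6 \right)} \right)} = - 81 \left(60 + 15 \sqrt{2} \sqrt{2}\right) - 5 \left(2 - 5\right) = - 81 \left(60 + 30\right) - -15 = \left(-81\right) 90 + 15 = -7290 + 15 = -7275$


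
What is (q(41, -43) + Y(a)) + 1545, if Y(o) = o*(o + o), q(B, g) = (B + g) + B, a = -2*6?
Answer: 1872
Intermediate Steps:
a = -12
q(B, g) = g + 2*B
Y(o) = 2*o² (Y(o) = o*(2*o) = 2*o²)
(q(41, -43) + Y(a)) + 1545 = ((-43 + 2*41) + 2*(-12)²) + 1545 = ((-43 + 82) + 2*144) + 1545 = (39 + 288) + 1545 = 327 + 1545 = 1872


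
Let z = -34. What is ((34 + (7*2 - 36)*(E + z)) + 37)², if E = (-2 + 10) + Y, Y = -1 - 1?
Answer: 471969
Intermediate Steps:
Y = -2
E = 6 (E = (-2 + 10) - 2 = 8 - 2 = 6)
((34 + (7*2 - 36)*(E + z)) + 37)² = ((34 + (7*2 - 36)*(6 - 34)) + 37)² = ((34 + (14 - 36)*(-28)) + 37)² = ((34 - 22*(-28)) + 37)² = ((34 + 616) + 37)² = (650 + 37)² = 687² = 471969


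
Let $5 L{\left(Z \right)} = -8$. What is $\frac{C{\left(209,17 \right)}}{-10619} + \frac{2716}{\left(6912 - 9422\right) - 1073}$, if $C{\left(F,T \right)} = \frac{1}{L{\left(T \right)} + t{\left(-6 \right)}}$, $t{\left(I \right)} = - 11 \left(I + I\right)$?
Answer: $- \frac{18804482923}{24807215804} \approx -0.75802$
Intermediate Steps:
$L{\left(Z \right)} = - \frac{8}{5}$ ($L{\left(Z \right)} = \frac{1}{5} \left(-8\right) = - \frac{8}{5}$)
$t{\left(I \right)} = - 22 I$ ($t{\left(I \right)} = - 11 \cdot 2 I = - 22 I$)
$C{\left(F,T \right)} = \frac{5}{652}$ ($C{\left(F,T \right)} = \frac{1}{- \frac{8}{5} - -132} = \frac{1}{- \frac{8}{5} + 132} = \frac{1}{\frac{652}{5}} = \frac{5}{652}$)
$\frac{C{\left(209,17 \right)}}{-10619} + \frac{2716}{\left(6912 - 9422\right) - 1073} = \frac{5}{652 \left(-10619\right)} + \frac{2716}{\left(6912 - 9422\right) - 1073} = \frac{5}{652} \left(- \frac{1}{10619}\right) + \frac{2716}{-2510 - 1073} = - \frac{5}{6923588} + \frac{2716}{-3583} = - \frac{5}{6923588} + 2716 \left(- \frac{1}{3583}\right) = - \frac{5}{6923588} - \frac{2716}{3583} = - \frac{18804482923}{24807215804}$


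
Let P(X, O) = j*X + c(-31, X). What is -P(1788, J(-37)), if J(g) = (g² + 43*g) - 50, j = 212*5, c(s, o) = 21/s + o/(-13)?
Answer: -763742139/403 ≈ -1.8951e+6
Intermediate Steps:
c(s, o) = 21/s - o/13 (c(s, o) = 21/s + o*(-1/13) = 21/s - o/13)
j = 1060
J(g) = -50 + g² + 43*g
P(X, O) = -21/31 + 13779*X/13 (P(X, O) = 1060*X + (21/(-31) - X/13) = 1060*X + (21*(-1/31) - X/13) = 1060*X + (-21/31 - X/13) = -21/31 + 13779*X/13)
-P(1788, J(-37)) = -(-21/31 + (13779/13)*1788) = -(-21/31 + 24636852/13) = -1*763742139/403 = -763742139/403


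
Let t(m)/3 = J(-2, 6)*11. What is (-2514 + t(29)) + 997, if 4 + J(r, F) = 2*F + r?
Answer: -1319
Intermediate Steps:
J(r, F) = -4 + r + 2*F (J(r, F) = -4 + (2*F + r) = -4 + (r + 2*F) = -4 + r + 2*F)
t(m) = 198 (t(m) = 3*((-4 - 2 + 2*6)*11) = 3*((-4 - 2 + 12)*11) = 3*(6*11) = 3*66 = 198)
(-2514 + t(29)) + 997 = (-2514 + 198) + 997 = -2316 + 997 = -1319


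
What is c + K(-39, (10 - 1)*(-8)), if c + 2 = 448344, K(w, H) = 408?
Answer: 448750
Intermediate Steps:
c = 448342 (c = -2 + 448344 = 448342)
c + K(-39, (10 - 1)*(-8)) = 448342 + 408 = 448750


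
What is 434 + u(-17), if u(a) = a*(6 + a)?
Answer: 621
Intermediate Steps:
434 + u(-17) = 434 - 17*(6 - 17) = 434 - 17*(-11) = 434 + 187 = 621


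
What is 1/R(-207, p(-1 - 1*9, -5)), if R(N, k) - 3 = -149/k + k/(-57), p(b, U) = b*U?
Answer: -2850/2443 ≈ -1.1666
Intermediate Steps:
p(b, U) = U*b
R(N, k) = 3 - 149/k - k/57 (R(N, k) = 3 + (-149/k + k/(-57)) = 3 + (-149/k + k*(-1/57)) = 3 + (-149/k - k/57) = 3 - 149/k - k/57)
1/R(-207, p(-1 - 1*9, -5)) = 1/(3 - 149*(-1/(5*(-1 - 1*9))) - (-5)*(-1 - 1*9)/57) = 1/(3 - 149*(-1/(5*(-1 - 9))) - (-5)*(-1 - 9)/57) = 1/(3 - 149/((-5*(-10))) - (-5)*(-10)/57) = 1/(3 - 149/50 - 1/57*50) = 1/(3 - 149*1/50 - 50/57) = 1/(3 - 149/50 - 50/57) = 1/(-2443/2850) = -2850/2443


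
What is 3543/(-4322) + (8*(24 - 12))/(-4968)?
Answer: -750689/894654 ≈ -0.83908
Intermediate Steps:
3543/(-4322) + (8*(24 - 12))/(-4968) = 3543*(-1/4322) + (8*12)*(-1/4968) = -3543/4322 + 96*(-1/4968) = -3543/4322 - 4/207 = -750689/894654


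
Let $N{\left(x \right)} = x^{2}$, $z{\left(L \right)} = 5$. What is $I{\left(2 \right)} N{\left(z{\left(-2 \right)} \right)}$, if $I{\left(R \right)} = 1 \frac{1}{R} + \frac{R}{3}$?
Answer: $\frac{175}{6} \approx 29.167$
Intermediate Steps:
$I{\left(R \right)} = \frac{1}{R} + \frac{R}{3}$ ($I{\left(R \right)} = \frac{1}{R} + R \frac{1}{3} = \frac{1}{R} + \frac{R}{3}$)
$I{\left(2 \right)} N{\left(z{\left(-2 \right)} \right)} = \left(\frac{1}{2} + \frac{1}{3} \cdot 2\right) 5^{2} = \left(\frac{1}{2} + \frac{2}{3}\right) 25 = \frac{7}{6} \cdot 25 = \frac{175}{6}$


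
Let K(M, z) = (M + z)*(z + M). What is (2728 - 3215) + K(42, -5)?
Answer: 882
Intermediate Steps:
K(M, z) = (M + z)² (K(M, z) = (M + z)*(M + z) = (M + z)²)
(2728 - 3215) + K(42, -5) = (2728 - 3215) + (42 - 5)² = -487 + 37² = -487 + 1369 = 882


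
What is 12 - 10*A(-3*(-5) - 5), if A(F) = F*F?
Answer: -988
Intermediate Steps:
A(F) = F²
12 - 10*A(-3*(-5) - 5) = 12 - 10*(-3*(-5) - 5)² = 12 - 10*(15 - 5)² = 12 - 10*10² = 12 - 10*100 = 12 - 1000 = -988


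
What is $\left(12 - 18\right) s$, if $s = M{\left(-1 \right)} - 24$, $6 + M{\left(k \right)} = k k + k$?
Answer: $180$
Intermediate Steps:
$M{\left(k \right)} = -6 + k + k^{2}$ ($M{\left(k \right)} = -6 + \left(k k + k\right) = -6 + \left(k^{2} + k\right) = -6 + \left(k + k^{2}\right) = -6 + k + k^{2}$)
$s = -30$ ($s = \left(-6 - 1 + \left(-1\right)^{2}\right) - 24 = \left(-6 - 1 + 1\right) - 24 = -6 - 24 = -30$)
$\left(12 - 18\right) s = \left(12 - 18\right) \left(-30\right) = \left(-6\right) \left(-30\right) = 180$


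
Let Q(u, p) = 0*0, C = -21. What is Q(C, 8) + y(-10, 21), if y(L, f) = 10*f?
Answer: 210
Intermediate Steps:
Q(u, p) = 0
Q(C, 8) + y(-10, 21) = 0 + 10*21 = 0 + 210 = 210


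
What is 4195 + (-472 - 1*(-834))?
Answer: 4557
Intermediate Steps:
4195 + (-472 - 1*(-834)) = 4195 + (-472 + 834) = 4195 + 362 = 4557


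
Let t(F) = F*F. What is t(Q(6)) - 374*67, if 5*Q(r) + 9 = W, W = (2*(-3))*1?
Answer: -25049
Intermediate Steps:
W = -6 (W = -6*1 = -6)
Q(r) = -3 (Q(r) = -9/5 + (⅕)*(-6) = -9/5 - 6/5 = -3)
t(F) = F²
t(Q(6)) - 374*67 = (-3)² - 374*67 = 9 - 25058 = -25049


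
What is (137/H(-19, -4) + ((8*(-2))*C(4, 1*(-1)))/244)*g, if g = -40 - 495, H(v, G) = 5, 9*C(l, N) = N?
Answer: -8049931/549 ≈ -14663.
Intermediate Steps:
C(l, N) = N/9
g = -535
(137/H(-19, -4) + ((8*(-2))*C(4, 1*(-1)))/244)*g = (137/5 + ((8*(-2))*((1*(-1))/9))/244)*(-535) = (137*(1/5) - 16*(-1)/9*(1/244))*(-535) = (137/5 - 16*(-1/9)*(1/244))*(-535) = (137/5 + (16/9)*(1/244))*(-535) = (137/5 + 4/549)*(-535) = (75233/2745)*(-535) = -8049931/549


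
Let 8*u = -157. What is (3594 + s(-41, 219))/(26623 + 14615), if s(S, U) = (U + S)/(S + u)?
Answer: 870833/10000215 ≈ 0.087081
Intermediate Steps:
u = -157/8 (u = (⅛)*(-157) = -157/8 ≈ -19.625)
s(S, U) = (S + U)/(-157/8 + S) (s(S, U) = (U + S)/(S - 157/8) = (S + U)/(-157/8 + S))
(3594 + s(-41, 219))/(26623 + 14615) = (3594 + 8*(-41 + 219)/(-157 + 8*(-41)))/(26623 + 14615) = (3594 + 8*178/(-157 - 328))/41238 = (3594 + 8*178/(-485))*(1/41238) = (3594 + 8*(-1/485)*178)*(1/41238) = (3594 - 1424/485)*(1/41238) = (1741666/485)*(1/41238) = 870833/10000215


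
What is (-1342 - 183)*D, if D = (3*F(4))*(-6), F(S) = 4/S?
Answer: 27450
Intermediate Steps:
D = -18 (D = (3*(4/4))*(-6) = (3*(4*(¼)))*(-6) = (3*1)*(-6) = 3*(-6) = -18)
(-1342 - 183)*D = (-1342 - 183)*(-18) = -1525*(-18) = 27450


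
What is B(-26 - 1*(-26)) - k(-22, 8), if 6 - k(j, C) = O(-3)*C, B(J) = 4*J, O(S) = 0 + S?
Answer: -30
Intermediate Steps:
O(S) = S
k(j, C) = 6 + 3*C (k(j, C) = 6 - (-3)*C = 6 + 3*C)
B(-26 - 1*(-26)) - k(-22, 8) = 4*(-26 - 1*(-26)) - (6 + 3*8) = 4*(-26 + 26) - (6 + 24) = 4*0 - 1*30 = 0 - 30 = -30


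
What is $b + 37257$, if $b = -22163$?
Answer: $15094$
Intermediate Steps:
$b + 37257 = -22163 + 37257 = 15094$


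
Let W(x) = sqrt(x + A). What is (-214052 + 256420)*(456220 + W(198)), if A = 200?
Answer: 19329128960 + 42368*sqrt(398) ≈ 1.9330e+10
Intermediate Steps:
W(x) = sqrt(200 + x) (W(x) = sqrt(x + 200) = sqrt(200 + x))
(-214052 + 256420)*(456220 + W(198)) = (-214052 + 256420)*(456220 + sqrt(200 + 198)) = 42368*(456220 + sqrt(398)) = 19329128960 + 42368*sqrt(398)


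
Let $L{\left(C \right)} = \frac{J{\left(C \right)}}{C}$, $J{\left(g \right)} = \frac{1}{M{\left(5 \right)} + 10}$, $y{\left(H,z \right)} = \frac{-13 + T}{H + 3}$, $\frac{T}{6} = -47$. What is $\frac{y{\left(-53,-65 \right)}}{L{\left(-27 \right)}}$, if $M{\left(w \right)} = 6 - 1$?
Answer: $- \frac{4779}{2} \approx -2389.5$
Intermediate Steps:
$T = -282$ ($T = 6 \left(-47\right) = -282$)
$M{\left(w \right)} = 5$ ($M{\left(w \right)} = 6 - 1 = 5$)
$y{\left(H,z \right)} = - \frac{295}{3 + H}$ ($y{\left(H,z \right)} = \frac{-13 - 282}{H + 3} = - \frac{295}{3 + H}$)
$J{\left(g \right)} = \frac{1}{15}$ ($J{\left(g \right)} = \frac{1}{5 + 10} = \frac{1}{15}$)
$L{\left(C \right)} = \frac{1}{15 C}$
$\frac{y{\left(-53,-65 \right)}}{L{\left(-27 \right)}} = \frac{\left(-295\right) \frac{1}{3 - 53}}{\frac{1}{15} \frac{1}{-27}} = \frac{\left(-295\right) \frac{1}{-50}}{\frac{1}{15} \left(- \frac{1}{27}\right)} = \frac{\left(-295\right) \left(- \frac{1}{50}\right)}{- \frac{1}{405}} = \frac{59}{10} \left(-405\right) = - \frac{4779}{2}$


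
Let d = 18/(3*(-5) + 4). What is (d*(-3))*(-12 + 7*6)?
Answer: 1620/11 ≈ 147.27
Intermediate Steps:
d = -18/11 (d = 18/(-15 + 4) = 18/(-11) = 18*(-1/11) = -18/11 ≈ -1.6364)
(d*(-3))*(-12 + 7*6) = (-18/11*(-3))*(-12 + 7*6) = 54*(-12 + 42)/11 = (54/11)*30 = 1620/11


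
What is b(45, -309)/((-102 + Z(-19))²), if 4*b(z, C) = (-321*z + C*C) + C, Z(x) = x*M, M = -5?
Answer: 80727/196 ≈ 411.87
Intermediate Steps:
Z(x) = -5*x (Z(x) = x*(-5) = -5*x)
b(z, C) = -321*z/4 + C/4 + C²/4 (b(z, C) = ((-321*z + C*C) + C)/4 = ((-321*z + C²) + C)/4 = ((C² - 321*z) + C)/4 = (C + C² - 321*z)/4 = -321*z/4 + C/4 + C²/4)
b(45, -309)/((-102 + Z(-19))²) = (-321/4*45 + (¼)*(-309) + (¼)*(-309)²)/((-102 - 5*(-19))²) = (-14445/4 - 309/4 + (¼)*95481)/((-102 + 95)²) = (-14445/4 - 309/4 + 95481/4)/((-7)²) = (80727/4)/49 = (80727/4)*(1/49) = 80727/196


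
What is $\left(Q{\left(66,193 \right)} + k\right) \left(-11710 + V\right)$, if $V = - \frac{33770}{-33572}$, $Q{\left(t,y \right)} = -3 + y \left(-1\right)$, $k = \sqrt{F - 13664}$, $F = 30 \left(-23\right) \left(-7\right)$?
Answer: $\frac{250150950}{109} - \frac{17867925 i \sqrt{8834}}{1526} \approx 2.295 \cdot 10^{6} - 1.1005 \cdot 10^{6} i$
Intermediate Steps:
$F = 4830$ ($F = \left(-690\right) \left(-7\right) = 4830$)
$k = i \sqrt{8834}$ ($k = \sqrt{4830 - 13664} = \sqrt{-8834} = i \sqrt{8834} \approx 93.989 i$)
$Q{\left(t,y \right)} = -3 - y$
$V = \frac{1535}{1526}$ ($V = \left(-33770\right) \left(- \frac{1}{33572}\right) = \frac{1535}{1526} \approx 1.0059$)
$\left(Q{\left(66,193 \right)} + k\right) \left(-11710 + V\right) = \left(\left(-3 - 193\right) + i \sqrt{8834}\right) \left(-11710 + \frac{1535}{1526}\right) = \left(\left(-3 - 193\right) + i \sqrt{8834}\right) \left(- \frac{17867925}{1526}\right) = \left(-196 + i \sqrt{8834}\right) \left(- \frac{17867925}{1526}\right) = \frac{250150950}{109} - \frac{17867925 i \sqrt{8834}}{1526}$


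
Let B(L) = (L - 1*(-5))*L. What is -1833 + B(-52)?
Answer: 611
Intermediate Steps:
B(L) = L*(5 + L) (B(L) = (L + 5)*L = (5 + L)*L = L*(5 + L))
-1833 + B(-52) = -1833 - 52*(5 - 52) = -1833 - 52*(-47) = -1833 + 2444 = 611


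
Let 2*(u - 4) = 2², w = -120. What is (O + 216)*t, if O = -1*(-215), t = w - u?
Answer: -54306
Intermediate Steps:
u = 6 (u = 4 + (½)*2² = 4 + (½)*4 = 4 + 2 = 6)
t = -126 (t = -120 - 1*6 = -120 - 6 = -126)
O = 215
(O + 216)*t = (215 + 216)*(-126) = 431*(-126) = -54306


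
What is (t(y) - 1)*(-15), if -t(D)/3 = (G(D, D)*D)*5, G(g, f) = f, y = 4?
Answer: 3615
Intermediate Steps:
t(D) = -15*D² (t(D) = -3*D*D*5 = -3*D²*5 = -15*D²)
(t(y) - 1)*(-15) = (-15*4² - 1)*(-15) = (-15*16 - 1)*(-15) = (-240 - 1)*(-15) = -241*(-15) = 3615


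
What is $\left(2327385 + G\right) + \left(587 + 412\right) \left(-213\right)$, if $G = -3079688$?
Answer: $-965090$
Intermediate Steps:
$\left(2327385 + G\right) + \left(587 + 412\right) \left(-213\right) = \left(2327385 - 3079688\right) + \left(587 + 412\right) \left(-213\right) = -752303 + 999 \left(-213\right) = -752303 - 212787 = -965090$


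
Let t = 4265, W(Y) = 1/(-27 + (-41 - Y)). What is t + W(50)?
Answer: 503269/118 ≈ 4265.0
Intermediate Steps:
W(Y) = 1/(-68 - Y)
t + W(50) = 4265 - 1/(68 + 50) = 4265 - 1/118 = 503269/118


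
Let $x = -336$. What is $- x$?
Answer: $336$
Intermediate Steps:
$- x = \left(-1\right) \left(-336\right) = 336$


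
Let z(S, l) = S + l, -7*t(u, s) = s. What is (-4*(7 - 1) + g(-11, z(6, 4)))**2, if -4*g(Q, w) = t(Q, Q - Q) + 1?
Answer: 9409/16 ≈ 588.06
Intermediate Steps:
t(u, s) = -s/7
g(Q, w) = -1/4 (g(Q, w) = -(-(Q - Q)/7 + 1)/4 = -(-1/7*0 + 1)/4 = -(0 + 1)/4 = -1/4*1 = -1/4)
(-4*(7 - 1) + g(-11, z(6, 4)))**2 = (-4*(7 - 1) - 1/4)**2 = (-4*6 - 1/4)**2 = (-24 - 1/4)**2 = (-97/4)**2 = 9409/16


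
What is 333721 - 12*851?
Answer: 323509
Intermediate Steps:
333721 - 12*851 = 333721 - 10212 = 323509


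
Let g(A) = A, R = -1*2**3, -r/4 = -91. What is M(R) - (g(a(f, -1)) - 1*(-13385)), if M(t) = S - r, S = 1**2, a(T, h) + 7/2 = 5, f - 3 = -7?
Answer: -27499/2 ≈ -13750.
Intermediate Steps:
f = -4 (f = 3 - 7 = -4)
a(T, h) = 3/2 (a(T, h) = -7/2 + 5 = 3/2)
r = 364 (r = -4*(-91) = 364)
R = -8 (R = -1*8 = -8)
S = 1
M(t) = -363 (M(t) = 1 - 1*364 = 1 - 364 = -363)
M(R) - (g(a(f, -1)) - 1*(-13385)) = -363 - (3/2 - 1*(-13385)) = -363 - (3/2 + 13385) = -363 - 1*26773/2 = -363 - 26773/2 = -27499/2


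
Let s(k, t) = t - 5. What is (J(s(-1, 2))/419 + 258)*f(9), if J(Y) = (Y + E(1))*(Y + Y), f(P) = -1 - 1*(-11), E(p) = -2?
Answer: 1081320/419 ≈ 2580.7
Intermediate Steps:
f(P) = 10 (f(P) = -1 + 11 = 10)
s(k, t) = -5 + t
J(Y) = 2*Y*(-2 + Y) (J(Y) = (Y - 2)*(Y + Y) = (-2 + Y)*(2*Y) = 2*Y*(-2 + Y))
(J(s(-1, 2))/419 + 258)*f(9) = ((2*(-5 + 2)*(-2 + (-5 + 2)))/419 + 258)*10 = ((2*(-3)*(-2 - 3))*(1/419) + 258)*10 = ((2*(-3)*(-5))*(1/419) + 258)*10 = (30*(1/419) + 258)*10 = (30/419 + 258)*10 = (108132/419)*10 = 1081320/419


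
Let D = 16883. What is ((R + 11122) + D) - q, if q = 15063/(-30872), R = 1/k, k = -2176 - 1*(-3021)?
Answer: 730574713307/26086840 ≈ 28006.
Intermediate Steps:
k = 845 (k = -2176 + 3021 = 845)
R = 1/845 ≈ 0.0011834
q = -15063/30872 (q = 15063*(-1/30872) = -15063/30872 ≈ -0.48792)
((R + 11122) + D) - q = ((1/845 + 11122) + 16883) - 1*(-15063/30872) = (9398091/845 + 16883) + 15063/30872 = 23664226/845 + 15063/30872 = 730574713307/26086840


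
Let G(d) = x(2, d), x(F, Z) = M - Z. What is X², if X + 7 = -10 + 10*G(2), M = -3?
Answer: 4489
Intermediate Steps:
x(F, Z) = -3 - Z
G(d) = -3 - d
X = -67 (X = -7 + (-10 + 10*(-3 - 1*2)) = -7 + (-10 + 10*(-3 - 2)) = -7 + (-10 + 10*(-5)) = -7 + (-10 - 50) = -7 - 60 = -67)
X² = (-67)² = 4489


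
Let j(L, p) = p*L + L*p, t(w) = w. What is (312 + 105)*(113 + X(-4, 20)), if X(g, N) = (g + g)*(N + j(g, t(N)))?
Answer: 514161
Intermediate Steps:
j(L, p) = 2*L*p (j(L, p) = L*p + L*p = 2*L*p)
X(g, N) = 2*g*(N + 2*N*g) (X(g, N) = (g + g)*(N + 2*g*N) = (2*g)*(N + 2*N*g) = 2*g*(N + 2*N*g))
(312 + 105)*(113 + X(-4, 20)) = (312 + 105)*(113 + 2*20*(-4)*(1 + 2*(-4))) = 417*(113 + 2*20*(-4)*(1 - 8)) = 417*(113 + 2*20*(-4)*(-7)) = 417*(113 + 1120) = 417*1233 = 514161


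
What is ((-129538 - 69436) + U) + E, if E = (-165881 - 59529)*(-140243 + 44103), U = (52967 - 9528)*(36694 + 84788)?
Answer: 26947775024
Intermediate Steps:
U = 5277056598 (U = 43439*121482 = 5277056598)
E = 21670917400 (E = -225410*(-96140) = 21670917400)
((-129538 - 69436) + U) + E = ((-129538 - 69436) + 5277056598) + 21670917400 = (-198974 + 5277056598) + 21670917400 = 5276857624 + 21670917400 = 26947775024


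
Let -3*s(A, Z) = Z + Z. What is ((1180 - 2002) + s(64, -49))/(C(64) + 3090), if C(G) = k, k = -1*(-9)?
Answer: -2368/9297 ≈ -0.25471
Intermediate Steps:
k = 9
s(A, Z) = -2*Z/3 (s(A, Z) = -(Z + Z)/3 = -2*Z/3)
C(G) = 9
((1180 - 2002) + s(64, -49))/(C(64) + 3090) = ((1180 - 2002) - ⅔*(-49))/(9 + 3090) = (-822 + 98/3)/3099 = -2368/3*1/3099 = -2368/9297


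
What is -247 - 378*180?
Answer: -68287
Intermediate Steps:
-247 - 378*180 = -247 - 68040 = -68287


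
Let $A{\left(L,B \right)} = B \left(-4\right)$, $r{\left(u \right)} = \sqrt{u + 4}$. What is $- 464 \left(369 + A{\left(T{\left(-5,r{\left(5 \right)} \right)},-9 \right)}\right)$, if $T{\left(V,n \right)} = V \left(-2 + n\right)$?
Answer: $-187920$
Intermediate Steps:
$r{\left(u \right)} = \sqrt{4 + u}$
$A{\left(L,B \right)} = - 4 B$
$- 464 \left(369 + A{\left(T{\left(-5,r{\left(5 \right)} \right)},-9 \right)}\right) = - 464 \left(369 - -36\right) = - 464 \left(369 + 36\right) = \left(-464\right) 405 = -187920$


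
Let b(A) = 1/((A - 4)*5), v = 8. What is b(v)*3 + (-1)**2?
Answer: 23/20 ≈ 1.1500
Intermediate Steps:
b(A) = 1/(-20 + 5*A) (b(A) = 1/((-4 + A)*5) = 1/(-20 + 5*A))
b(v)*3 + (-1)**2 = (1/(5*(-4 + 8)))*3 + (-1)**2 = ((1/5)/4)*3 + 1 = ((1/5)*(1/4))*3 + 1 = (1/20)*3 + 1 = 3/20 + 1 = 23/20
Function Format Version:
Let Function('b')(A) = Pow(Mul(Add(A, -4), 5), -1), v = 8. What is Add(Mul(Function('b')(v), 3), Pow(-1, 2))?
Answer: Rational(23, 20) ≈ 1.1500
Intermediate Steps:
Function('b')(A) = Pow(Add(-20, Mul(5, A)), -1) (Function('b')(A) = Pow(Mul(Add(-4, A), 5), -1) = Pow(Add(-20, Mul(5, A)), -1))
Add(Mul(Function('b')(v), 3), Pow(-1, 2)) = Add(Mul(Mul(Rational(1, 5), Pow(Add(-4, 8), -1)), 3), Pow(-1, 2)) = Add(Mul(Mul(Rational(1, 5), Pow(4, -1)), 3), 1) = Add(Mul(Mul(Rational(1, 5), Rational(1, 4)), 3), 1) = Add(Mul(Rational(1, 20), 3), 1) = Add(Rational(3, 20), 1) = Rational(23, 20)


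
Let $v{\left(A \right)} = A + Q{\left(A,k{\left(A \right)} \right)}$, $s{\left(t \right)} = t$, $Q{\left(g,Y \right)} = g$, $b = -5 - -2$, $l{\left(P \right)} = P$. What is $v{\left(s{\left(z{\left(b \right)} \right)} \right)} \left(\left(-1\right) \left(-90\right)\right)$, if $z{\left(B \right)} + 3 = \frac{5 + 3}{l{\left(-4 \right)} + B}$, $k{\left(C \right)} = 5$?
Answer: $- \frac{5220}{7} \approx -745.71$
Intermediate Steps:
$b = -3$ ($b = -5 + 2 = -3$)
$z{\left(B \right)} = -3 + \frac{8}{-4 + B}$ ($z{\left(B \right)} = -3 + \frac{5 + 3}{-4 + B} = -3 + \frac{8}{-4 + B}$)
$v{\left(A \right)} = 2 A$ ($v{\left(A \right)} = A + A = 2 A$)
$v{\left(s{\left(z{\left(b \right)} \right)} \right)} \left(\left(-1\right) \left(-90\right)\right) = 2 \frac{20 - -9}{-4 - 3} \left(\left(-1\right) \left(-90\right)\right) = 2 \frac{20 + 9}{-7} \cdot 90 = 2 \left(\left(- \frac{1}{7}\right) 29\right) 90 = 2 \left(- \frac{29}{7}\right) 90 = \left(- \frac{58}{7}\right) 90 = - \frac{5220}{7}$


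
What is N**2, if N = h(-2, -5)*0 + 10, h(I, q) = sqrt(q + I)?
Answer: 100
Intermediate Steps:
h(I, q) = sqrt(I + q)
N = 10 (N = sqrt(-2 - 5)*0 + 10 = sqrt(-7)*0 + 10 = (I*sqrt(7))*0 + 10 = 0 + 10 = 10)
N**2 = 10**2 = 100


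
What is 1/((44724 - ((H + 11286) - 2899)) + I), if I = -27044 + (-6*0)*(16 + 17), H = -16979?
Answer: 1/26272 ≈ 3.8063e-5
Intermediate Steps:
I = -27044 (I = -27044 + 0*33 = -27044 + 0 = -27044)
1/((44724 - ((H + 11286) - 2899)) + I) = 1/((44724 - ((-16979 + 11286) - 2899)) - 27044) = 1/((44724 - (-5693 - 2899)) - 27044) = 1/((44724 - 1*(-8592)) - 27044) = 1/((44724 + 8592) - 27044) = 1/(53316 - 27044) = 1/26272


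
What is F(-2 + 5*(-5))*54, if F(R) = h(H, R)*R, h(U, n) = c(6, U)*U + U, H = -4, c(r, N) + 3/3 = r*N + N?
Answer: -163296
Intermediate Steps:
c(r, N) = -1 + N + N*r (c(r, N) = -1 + (r*N + N) = -1 + (N*r + N) = -1 + (N + N*r) = -1 + N + N*r)
h(U, n) = U + U*(-1 + 7*U) (h(U, n) = (-1 + U + U*6)*U + U = (-1 + U + 6*U)*U + U = (-1 + 7*U)*U + U = U*(-1 + 7*U) + U = U + U*(-1 + 7*U))
F(R) = 112*R (F(R) = (7*(-4)²)*R = (7*16)*R = 112*R)
F(-2 + 5*(-5))*54 = (112*(-2 + 5*(-5)))*54 = (112*(-2 - 25))*54 = (112*(-27))*54 = -3024*54 = -163296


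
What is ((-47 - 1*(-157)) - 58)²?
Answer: 2704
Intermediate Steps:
((-47 - 1*(-157)) - 58)² = ((-47 + 157) - 58)² = (110 - 58)² = 52² = 2704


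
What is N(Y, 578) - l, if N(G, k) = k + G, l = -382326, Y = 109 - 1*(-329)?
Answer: 383342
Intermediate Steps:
Y = 438 (Y = 109 + 329 = 438)
N(G, k) = G + k
N(Y, 578) - l = (438 + 578) - 1*(-382326) = 1016 + 382326 = 383342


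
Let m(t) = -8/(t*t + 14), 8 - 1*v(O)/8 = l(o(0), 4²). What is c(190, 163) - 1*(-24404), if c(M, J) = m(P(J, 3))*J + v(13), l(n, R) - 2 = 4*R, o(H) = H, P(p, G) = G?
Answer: 549316/23 ≈ 23883.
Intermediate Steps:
l(n, R) = 2 + 4*R
v(O) = -464 (v(O) = 64 - 8*(2 + 4*4²) = 64 - 8*(2 + 4*16) = 64 - 8*(2 + 64) = 64 - 8*66 = 64 - 528 = -464)
m(t) = -8/(14 + t²) (m(t) = -8/(t² + 14) = -8/(14 + t²))
c(M, J) = -464 - 8*J/23 (c(M, J) = (-8/(14 + 3²))*J - 464 = (-8/(14 + 9))*J - 464 = (-8/23)*J - 464 = (-8*1/23)*J - 464 = -8*J/23 - 464 = -464 - 8*J/23)
c(190, 163) - 1*(-24404) = (-464 - 8/23*163) - 1*(-24404) = (-464 - 1304/23) + 24404 = -11976/23 + 24404 = 549316/23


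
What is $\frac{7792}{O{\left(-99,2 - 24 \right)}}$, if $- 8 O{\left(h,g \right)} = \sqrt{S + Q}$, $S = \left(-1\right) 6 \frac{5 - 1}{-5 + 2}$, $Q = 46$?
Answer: $- \frac{31168 \sqrt{6}}{9} \approx -8482.9$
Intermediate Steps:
$S = 8$ ($S = - 6 \frac{4}{-3} = - 6 \cdot 4 \left(- \frac{1}{3}\right) = \left(-6\right) \left(- \frac{4}{3}\right) = 8$)
$O{\left(h,g \right)} = - \frac{3 \sqrt{6}}{8}$ ($O{\left(h,g \right)} = - \frac{\sqrt{8 + 46}}{8} = - \frac{\sqrt{54}}{8} = - \frac{3 \sqrt{6}}{8}$)
$\frac{7792}{O{\left(-99,2 - 24 \right)}} = \frac{7792}{\left(- \frac{3}{8}\right) \sqrt{6}} = 7792 \left(- \frac{4 \sqrt{6}}{9}\right) = - \frac{31168 \sqrt{6}}{9}$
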